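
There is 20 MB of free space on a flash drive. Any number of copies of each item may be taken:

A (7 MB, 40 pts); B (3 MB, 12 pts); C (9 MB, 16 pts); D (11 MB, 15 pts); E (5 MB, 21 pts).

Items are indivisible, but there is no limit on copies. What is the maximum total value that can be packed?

104 pts

Best value-per-unit is A at 40/7; filling with it alone gives 2×40 = 80.
Optimal mix: 2×A + 2×B → size 20, value 104.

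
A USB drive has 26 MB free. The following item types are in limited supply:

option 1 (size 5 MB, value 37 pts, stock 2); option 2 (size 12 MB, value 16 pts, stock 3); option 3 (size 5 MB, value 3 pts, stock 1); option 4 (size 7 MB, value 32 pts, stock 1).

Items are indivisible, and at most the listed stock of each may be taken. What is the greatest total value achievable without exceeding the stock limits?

Best selections within size 26 and stock limits:
- 2×option 1 + 1×option 3 + 1×option 4: size 22, value 109
- 2×option 1 + 1×option 4: size 17, value 106
- 2×option 1 + 1×option 2: size 22, value 90
Best: 109 pts.

109 pts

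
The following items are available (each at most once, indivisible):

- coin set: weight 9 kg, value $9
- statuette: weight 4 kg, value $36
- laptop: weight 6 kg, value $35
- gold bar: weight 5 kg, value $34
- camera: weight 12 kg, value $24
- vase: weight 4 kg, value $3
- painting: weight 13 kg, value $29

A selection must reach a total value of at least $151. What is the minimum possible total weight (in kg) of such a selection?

40

Subsets with value ≥ 151, sorted by total weight:
- statuette+laptop+gold bar+camera+painting: weight 40, value 158
- statuette+laptop+gold bar+camera+vase+painting: weight 44, value 161
- coin set+statuette+laptop+gold bar+camera+painting: weight 49, value 167
Minimum weight: 40 kg.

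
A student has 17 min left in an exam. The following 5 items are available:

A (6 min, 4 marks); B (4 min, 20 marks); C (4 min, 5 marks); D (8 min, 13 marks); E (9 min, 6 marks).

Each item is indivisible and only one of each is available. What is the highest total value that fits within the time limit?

38 marks

Check high-value combinations within 17 min:
- B+C+D: time 4+4+8=16, value 20+5+13=38
- B+D: time 4+8=12, value 20+13=33
- B+C+E: time 4+4+9=17, value 20+5+6=31
- A+B+C: time 6+4+4=14, value 4+20+5=29
- B+E: time 4+9=13, value 20+6=26
Best: 38 marks.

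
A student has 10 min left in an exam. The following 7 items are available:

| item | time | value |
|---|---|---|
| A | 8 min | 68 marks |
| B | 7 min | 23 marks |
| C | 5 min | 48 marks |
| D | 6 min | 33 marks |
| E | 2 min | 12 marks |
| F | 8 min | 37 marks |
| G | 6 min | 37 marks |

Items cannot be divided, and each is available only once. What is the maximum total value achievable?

This is a 0/1 knapsack; check combinations near the capacity.
- A+E: time 8+2=10, value 68+12=80
- A: time 8, value 68
- C+E: time 5+2=7, value 48+12=60
Best: 80 marks.

80 marks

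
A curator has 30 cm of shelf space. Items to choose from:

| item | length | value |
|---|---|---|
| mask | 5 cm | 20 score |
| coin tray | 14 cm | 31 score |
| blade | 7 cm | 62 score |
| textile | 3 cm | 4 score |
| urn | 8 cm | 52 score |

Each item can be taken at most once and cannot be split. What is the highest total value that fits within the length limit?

145 score

Check high-value combinations within 30 cm:
- coin tray+blade+urn: length 14+7+8=29, value 31+62+52=145
- mask+blade+textile+urn: length 5+7+3+8=23, value 20+62+4+52=138
- mask+blade+urn: length 5+7+8=20, value 20+62+52=134
- blade+textile+urn: length 7+3+8=18, value 62+4+52=118
- mask+coin tray+blade+textile: length 5+14+7+3=29, value 20+31+62+4=117
Best: 145 score.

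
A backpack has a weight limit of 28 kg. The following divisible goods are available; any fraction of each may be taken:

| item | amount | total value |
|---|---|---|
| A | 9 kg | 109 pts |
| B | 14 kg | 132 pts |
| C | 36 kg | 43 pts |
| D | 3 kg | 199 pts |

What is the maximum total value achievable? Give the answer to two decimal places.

Take in order of value per unit:
- D (199/3 per unit): all 3 → value 199, running total 199.00
- A (109/9 per unit): all 9 → value 109, running total 308.00
- B (132/14 per unit): all 14 → value 132, running total 440.00
- C (43/36 per unit): 2 of 36 → value 2×43/36 = 2.3889, running total 442.39
Total 442.39.

442.39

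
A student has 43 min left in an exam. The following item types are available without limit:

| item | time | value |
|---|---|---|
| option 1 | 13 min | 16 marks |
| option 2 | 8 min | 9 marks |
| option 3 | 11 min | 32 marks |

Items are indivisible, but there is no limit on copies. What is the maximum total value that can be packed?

105 marks

Best value-per-unit is option 3 at 32/11; filling with it alone gives 3×32 = 96.
Optimal mix: 1×option 2 + 3×option 3 → time 41, value 105.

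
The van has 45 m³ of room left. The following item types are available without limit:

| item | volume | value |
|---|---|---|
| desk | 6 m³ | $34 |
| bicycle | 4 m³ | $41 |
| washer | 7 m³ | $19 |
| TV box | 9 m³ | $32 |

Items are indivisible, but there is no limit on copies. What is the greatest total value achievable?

$451

Best value-per-unit is bicycle at 41/4, and filling with it alone uses volume 11×4=44. No mix of the others beats 11×41 = 451.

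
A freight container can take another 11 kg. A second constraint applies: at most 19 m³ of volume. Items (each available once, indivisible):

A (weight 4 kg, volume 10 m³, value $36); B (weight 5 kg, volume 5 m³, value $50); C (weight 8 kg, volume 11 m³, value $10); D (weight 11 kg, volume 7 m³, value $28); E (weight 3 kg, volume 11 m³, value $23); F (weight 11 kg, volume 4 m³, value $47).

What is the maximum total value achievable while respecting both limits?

Feasible sets respecting both limits:
- A+B: weight 9, volume 15, value 86
- B+E: weight 8, volume 16, value 73
- B: weight 5, volume 5, value 50
Best: $86.

$86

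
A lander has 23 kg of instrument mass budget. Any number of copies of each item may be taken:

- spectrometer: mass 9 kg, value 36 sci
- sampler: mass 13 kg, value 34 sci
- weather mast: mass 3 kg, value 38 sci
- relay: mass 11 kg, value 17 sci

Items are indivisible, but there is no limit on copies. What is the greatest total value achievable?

Best value-per-unit is weather mast at 38/3, and filling with it alone uses mass 7×3=21. No mix of the others beats 7×38 = 266.

266 sci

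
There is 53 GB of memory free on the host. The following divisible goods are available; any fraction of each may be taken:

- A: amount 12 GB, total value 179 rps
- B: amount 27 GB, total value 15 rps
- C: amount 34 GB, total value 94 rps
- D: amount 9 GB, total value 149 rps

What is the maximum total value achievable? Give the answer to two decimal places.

Take in order of value per unit:
- D (149/9 per unit): all 9 → value 149, running total 149.00
- A (179/12 per unit): all 12 → value 179, running total 328.00
- C (94/34 per unit): 32 of 34 → value 32×94/34 = 88.4706, running total 416.47
Total 416.47.

416.47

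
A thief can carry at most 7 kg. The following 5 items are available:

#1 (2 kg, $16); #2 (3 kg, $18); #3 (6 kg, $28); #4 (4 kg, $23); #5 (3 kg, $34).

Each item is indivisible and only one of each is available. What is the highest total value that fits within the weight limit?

$57

Check high-value combinations within 7 kg:
- #4+#5: weight 4+3=7, value 23+34=57
- #2+#5: weight 3+3=6, value 18+34=52
- #1+#5: weight 2+3=5, value 16+34=50
- #2+#4: weight 3+4=7, value 18+23=41
- #1+#4: weight 2+4=6, value 16+23=39
Best: $57.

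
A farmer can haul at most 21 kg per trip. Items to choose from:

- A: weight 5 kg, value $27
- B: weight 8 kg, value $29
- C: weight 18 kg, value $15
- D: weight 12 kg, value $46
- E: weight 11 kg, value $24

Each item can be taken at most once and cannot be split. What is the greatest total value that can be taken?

$75

Check high-value combinations within 21 kg:
- B+D: weight 8+12=20, value 29+46=75
- A+D: weight 5+12=17, value 27+46=73
- A+B: weight 5+8=13, value 27+29=56
Best: $75.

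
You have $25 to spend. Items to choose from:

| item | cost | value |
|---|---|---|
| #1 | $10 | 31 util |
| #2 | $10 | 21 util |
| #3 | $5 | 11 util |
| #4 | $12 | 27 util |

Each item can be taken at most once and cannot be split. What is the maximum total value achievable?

63 util

Check high-value combinations within $25:
- #1+#2+#3: cost 10+10+5=25, value 31+21+11=63
- #1+#4: cost 10+12=22, value 31+27=58
- #1+#2: cost 10+10=20, value 31+21=52
Best: 63 util.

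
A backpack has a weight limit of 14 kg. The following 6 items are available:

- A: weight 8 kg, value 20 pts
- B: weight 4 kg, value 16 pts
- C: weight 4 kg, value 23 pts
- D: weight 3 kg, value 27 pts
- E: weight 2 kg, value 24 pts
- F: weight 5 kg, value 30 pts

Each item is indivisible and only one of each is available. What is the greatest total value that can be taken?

Check high-value combinations within 14 kg:
- C+D+E+F: weight 4+3+2+5=14, value 23+27+24+30=104
- B+D+E+F: weight 4+3+2+5=14, value 16+27+24+30=97
- B+C+D+E: weight 4+4+3+2=13, value 16+23+27+24=90
- D+E+F: weight 3+2+5=10, value 27+24+30=81
- C+D+F: weight 4+3+5=12, value 23+27+30=80
Best: 104 pts.

104 pts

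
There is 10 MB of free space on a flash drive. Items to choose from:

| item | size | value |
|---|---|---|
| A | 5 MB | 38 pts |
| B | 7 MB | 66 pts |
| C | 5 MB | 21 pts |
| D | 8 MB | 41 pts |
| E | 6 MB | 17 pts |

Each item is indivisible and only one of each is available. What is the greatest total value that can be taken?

66 pts

Check high-value combinations within 10 MB:
- B: size 7, value 66
- A+C: size 5+5=10, value 38+21=59
- D: size 8, value 41
Best: 66 pts.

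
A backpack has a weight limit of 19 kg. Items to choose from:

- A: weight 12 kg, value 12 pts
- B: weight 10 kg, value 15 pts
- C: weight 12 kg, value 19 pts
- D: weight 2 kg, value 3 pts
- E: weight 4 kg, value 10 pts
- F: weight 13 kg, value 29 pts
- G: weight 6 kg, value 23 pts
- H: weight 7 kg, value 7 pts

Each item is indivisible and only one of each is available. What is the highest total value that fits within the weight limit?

52 pts

Check high-value combinations within 19 kg:
- F+G: weight 13+6=19, value 29+23=52
- D+E+G+H: weight 2+4+6+7=19, value 3+10+23+7=43
- C+G: weight 12+6=18, value 19+23=42
Best: 52 pts.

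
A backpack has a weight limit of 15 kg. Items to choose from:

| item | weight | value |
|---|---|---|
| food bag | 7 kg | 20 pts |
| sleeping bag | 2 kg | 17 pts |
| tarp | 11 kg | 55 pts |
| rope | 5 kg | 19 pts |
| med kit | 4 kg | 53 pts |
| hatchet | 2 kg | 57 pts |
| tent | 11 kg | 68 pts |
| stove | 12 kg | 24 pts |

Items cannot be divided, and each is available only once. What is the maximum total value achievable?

147 pts

Check high-value combinations within 15 kg:
- food bag+sleeping bag+med kit+hatchet: weight 7+2+4+2=15, value 20+17+53+57=147
- sleeping bag+rope+med kit+hatchet: weight 2+5+4+2=13, value 17+19+53+57=146
- sleeping bag+hatchet+tent: weight 2+2+11=15, value 17+57+68=142
- food bag+med kit+hatchet: weight 7+4+2=13, value 20+53+57=130
Best: 147 pts.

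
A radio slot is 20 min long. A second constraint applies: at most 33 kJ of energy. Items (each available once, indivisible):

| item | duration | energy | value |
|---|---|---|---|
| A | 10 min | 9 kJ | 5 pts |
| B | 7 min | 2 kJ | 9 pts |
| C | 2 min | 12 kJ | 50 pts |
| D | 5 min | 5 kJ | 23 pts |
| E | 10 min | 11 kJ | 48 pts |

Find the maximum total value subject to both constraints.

121 pts

Feasible sets respecting both limits:
- C+D+E: duration 17, energy 28, value 121
- B+C+E: duration 19, energy 25, value 107
- C+E: duration 12, energy 23, value 98
- B+C+D: duration 14, energy 19, value 82
Best: 121 pts.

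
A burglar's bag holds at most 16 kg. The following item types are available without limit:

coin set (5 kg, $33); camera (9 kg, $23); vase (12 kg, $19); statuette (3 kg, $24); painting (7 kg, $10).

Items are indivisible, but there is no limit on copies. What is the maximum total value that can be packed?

$120

Best value-per-unit is statuette at 24/3, and filling with it alone uses weight 5×3=15. No mix of the others beats 5×24 = 120.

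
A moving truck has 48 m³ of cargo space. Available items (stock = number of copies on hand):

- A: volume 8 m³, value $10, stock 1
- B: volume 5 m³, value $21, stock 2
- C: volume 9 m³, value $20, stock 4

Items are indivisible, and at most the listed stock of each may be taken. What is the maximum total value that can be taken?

$122

Best selections within volume 48 and stock limits:
- 2×B + 4×C: volume 46, value 122
- 1×A + 2×B + 3×C: volume 45, value 112
- 2×B + 3×C: volume 37, value 102
Best: $122.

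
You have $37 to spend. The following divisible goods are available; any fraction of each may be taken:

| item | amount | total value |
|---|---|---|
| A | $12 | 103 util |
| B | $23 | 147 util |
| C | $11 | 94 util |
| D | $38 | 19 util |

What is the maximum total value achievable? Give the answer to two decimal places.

286.48

Take in order of value per unit:
- A (103/12 per unit): all 12 → value 103, running total 103.00
- C (94/11 per unit): all 11 → value 94, running total 197.00
- B (147/23 per unit): 14 of 23 → value 14×147/23 = 89.4783, running total 286.48
Total 286.48.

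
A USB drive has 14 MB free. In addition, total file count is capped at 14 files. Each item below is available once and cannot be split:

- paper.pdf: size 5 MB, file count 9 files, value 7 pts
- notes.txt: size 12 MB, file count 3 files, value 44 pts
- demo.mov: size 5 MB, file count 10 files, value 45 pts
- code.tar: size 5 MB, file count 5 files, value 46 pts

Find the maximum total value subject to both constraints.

Feasible sets respecting both limits:
- paper.pdf+code.tar: size 10, file count 14, value 53
- code.tar: size 5, file count 5, value 46
- demo.mov: size 5, file count 10, value 45
- notes.txt: size 12, file count 3, value 44
Best: 53 pts.

53 pts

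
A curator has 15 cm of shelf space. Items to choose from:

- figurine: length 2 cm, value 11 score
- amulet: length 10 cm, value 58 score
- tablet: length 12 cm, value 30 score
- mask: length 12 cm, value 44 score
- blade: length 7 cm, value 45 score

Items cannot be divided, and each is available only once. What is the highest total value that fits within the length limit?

69 score

Check high-value combinations within 15 cm:
- figurine+amulet: length 2+10=12, value 11+58=69
- amulet: length 10, value 58
- figurine+blade: length 2+7=9, value 11+45=56
- figurine+mask: length 2+12=14, value 11+44=55
Best: 69 score.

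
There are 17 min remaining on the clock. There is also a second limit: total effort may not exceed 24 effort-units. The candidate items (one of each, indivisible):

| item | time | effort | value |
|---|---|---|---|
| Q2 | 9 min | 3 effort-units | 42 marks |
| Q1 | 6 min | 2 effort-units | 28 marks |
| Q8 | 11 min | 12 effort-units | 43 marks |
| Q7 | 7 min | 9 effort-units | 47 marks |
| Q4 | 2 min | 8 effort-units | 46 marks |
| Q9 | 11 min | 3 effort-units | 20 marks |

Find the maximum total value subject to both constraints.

Feasible sets respecting both limits:
- Q1+Q7+Q4: time 15, effort 19, value 121
- Q2+Q1+Q4: time 17, effort 13, value 116
- Q7+Q4: time 9, effort 17, value 93
Best: 121 marks.

121 marks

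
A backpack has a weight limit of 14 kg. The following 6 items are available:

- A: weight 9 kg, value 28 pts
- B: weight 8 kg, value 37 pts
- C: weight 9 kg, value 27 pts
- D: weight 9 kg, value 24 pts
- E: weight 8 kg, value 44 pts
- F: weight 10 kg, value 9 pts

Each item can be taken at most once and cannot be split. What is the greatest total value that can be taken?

44 pts

Check high-value combinations within 14 kg:
- E: weight 8, value 44
- B: weight 8, value 37
- A: weight 9, value 28
Best: 44 pts.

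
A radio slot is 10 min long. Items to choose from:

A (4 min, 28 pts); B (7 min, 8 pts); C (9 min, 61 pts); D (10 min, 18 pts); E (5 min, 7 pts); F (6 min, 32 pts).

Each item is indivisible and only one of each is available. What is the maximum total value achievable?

61 pts

This is a 0/1 knapsack; check combinations near the capacity.
- C: duration 9, value 61
- A+F: duration 4+6=10, value 28+32=60
- A+E: duration 4+5=9, value 28+7=35
- F: duration 6, value 32
Best: 61 pts.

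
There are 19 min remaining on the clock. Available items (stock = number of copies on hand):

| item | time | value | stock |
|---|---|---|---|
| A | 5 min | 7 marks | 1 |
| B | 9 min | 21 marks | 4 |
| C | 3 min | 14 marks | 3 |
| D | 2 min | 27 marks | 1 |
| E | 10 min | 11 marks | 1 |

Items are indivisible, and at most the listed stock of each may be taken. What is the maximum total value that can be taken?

Best selections within time 19 and stock limits:
- 1×A + 3×C + 1×D: time 16, value 76
- 1×B + 2×C + 1×D: time 17, value 76
- 3×C + 1×D: time 11, value 69
- 1×A + 1×B + 1×C + 1×D: time 19, value 69
Best: 76 marks.

76 marks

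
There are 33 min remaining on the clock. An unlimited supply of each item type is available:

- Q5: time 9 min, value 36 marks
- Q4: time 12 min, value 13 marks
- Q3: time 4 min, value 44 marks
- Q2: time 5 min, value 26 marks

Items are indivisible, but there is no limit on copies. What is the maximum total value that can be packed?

352 marks

Best value-per-unit is Q3 at 44/4, and filling with it alone uses time 8×4=32. No mix of the others beats 8×44 = 352.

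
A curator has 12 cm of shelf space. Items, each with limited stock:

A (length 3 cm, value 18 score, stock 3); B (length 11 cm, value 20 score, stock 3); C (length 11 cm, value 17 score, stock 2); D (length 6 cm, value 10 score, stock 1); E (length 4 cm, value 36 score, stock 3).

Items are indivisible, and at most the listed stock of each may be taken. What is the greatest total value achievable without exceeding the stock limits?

108 score

Top feasible selections:
- 3×E: length 12, value 108
- 1×A + 2×E: length 11, value 90
Best: 108 score.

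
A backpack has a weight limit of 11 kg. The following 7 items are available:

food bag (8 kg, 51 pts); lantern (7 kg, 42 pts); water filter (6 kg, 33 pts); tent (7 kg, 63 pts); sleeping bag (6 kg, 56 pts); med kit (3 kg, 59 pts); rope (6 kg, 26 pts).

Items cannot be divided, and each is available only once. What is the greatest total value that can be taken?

122 pts

This is a 0/1 knapsack; check combinations near the capacity.
- tent+med kit: weight 7+3=10, value 63+59=122
- sleeping bag+med kit: weight 6+3=9, value 56+59=115
- food bag+med kit: weight 8+3=11, value 51+59=110
- lantern+med kit: weight 7+3=10, value 42+59=101
Best: 122 pts.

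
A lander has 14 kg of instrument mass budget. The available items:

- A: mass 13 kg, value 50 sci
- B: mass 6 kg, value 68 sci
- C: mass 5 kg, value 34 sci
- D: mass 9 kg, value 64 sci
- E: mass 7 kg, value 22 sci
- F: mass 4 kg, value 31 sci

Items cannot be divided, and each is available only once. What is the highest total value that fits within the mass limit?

102 sci

Check high-value combinations within 14 kg:
- B+C: mass 6+5=11, value 68+34=102
- B+F: mass 6+4=10, value 68+31=99
- C+D: mass 5+9=14, value 34+64=98
- D+F: mass 9+4=13, value 64+31=95
- B+E: mass 6+7=13, value 68+22=90
Best: 102 sci.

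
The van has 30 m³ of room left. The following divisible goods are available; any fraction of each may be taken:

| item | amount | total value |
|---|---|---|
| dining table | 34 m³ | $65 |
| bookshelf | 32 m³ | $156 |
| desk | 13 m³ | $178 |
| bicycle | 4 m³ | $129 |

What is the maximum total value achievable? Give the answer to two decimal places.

370.38

Take in order of value per unit:
- bicycle (129/4 per unit): all 4 → value 129, running total 129.00
- desk (178/13 per unit): all 13 → value 178, running total 307.00
- bookshelf (156/32 per unit): 13 of 32 → value 13×156/32 = 63.3750, running total 370.38
Total 370.38.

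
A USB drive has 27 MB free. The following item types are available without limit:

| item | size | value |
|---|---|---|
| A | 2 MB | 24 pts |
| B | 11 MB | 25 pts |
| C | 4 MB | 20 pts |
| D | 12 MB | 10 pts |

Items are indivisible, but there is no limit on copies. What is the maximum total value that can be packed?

Best value-per-unit is A at 24/2, and filling with it alone uses size 13×2=26. No mix of the others beats 13×24 = 312.

312 pts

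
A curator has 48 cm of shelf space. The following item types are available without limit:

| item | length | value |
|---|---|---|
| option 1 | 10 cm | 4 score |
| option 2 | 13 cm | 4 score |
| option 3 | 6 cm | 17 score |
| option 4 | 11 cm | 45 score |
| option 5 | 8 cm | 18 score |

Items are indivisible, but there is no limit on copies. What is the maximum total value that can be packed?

180 score

Best value-per-unit is option 4 at 45/11, and filling with it alone uses length 4×11=44. No mix of the others beats 4×45 = 180.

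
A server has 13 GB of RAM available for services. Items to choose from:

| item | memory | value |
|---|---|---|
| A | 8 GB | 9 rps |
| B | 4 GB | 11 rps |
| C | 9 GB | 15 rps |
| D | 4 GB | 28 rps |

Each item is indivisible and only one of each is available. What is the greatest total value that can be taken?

43 rps

Check high-value combinations within 13 GB:
- C+D: memory 9+4=13, value 15+28=43
- B+D: memory 4+4=8, value 11+28=39
- A+D: memory 8+4=12, value 9+28=37
- D: memory 4, value 28
- B+C: memory 4+9=13, value 11+15=26
Best: 43 rps.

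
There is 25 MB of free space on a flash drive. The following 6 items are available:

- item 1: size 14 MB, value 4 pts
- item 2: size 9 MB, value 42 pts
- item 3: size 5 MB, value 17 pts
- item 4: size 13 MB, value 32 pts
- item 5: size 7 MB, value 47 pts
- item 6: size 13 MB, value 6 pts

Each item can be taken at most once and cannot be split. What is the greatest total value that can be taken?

This is a 0/1 knapsack; check combinations near the capacity.
- item 2+item 3+item 5: size 9+5+7=21, value 42+17+47=106
- item 3+item 4+item 5: size 5+13+7=25, value 17+32+47=96
- item 2+item 5: size 9+7=16, value 42+47=89
Best: 106 pts.

106 pts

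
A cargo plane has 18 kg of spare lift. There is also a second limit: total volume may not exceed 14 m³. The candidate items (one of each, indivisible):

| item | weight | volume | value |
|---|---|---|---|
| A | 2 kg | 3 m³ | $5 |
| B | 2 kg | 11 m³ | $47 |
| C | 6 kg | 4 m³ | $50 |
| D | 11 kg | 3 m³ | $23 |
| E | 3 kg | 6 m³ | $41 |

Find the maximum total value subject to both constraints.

$96

Feasible sets respecting both limits:
- A+C+E: weight 11, volume 13, value 96
- C+E: weight 9, volume 10, value 91
- C+D: weight 17, volume 7, value 73
Best: $96.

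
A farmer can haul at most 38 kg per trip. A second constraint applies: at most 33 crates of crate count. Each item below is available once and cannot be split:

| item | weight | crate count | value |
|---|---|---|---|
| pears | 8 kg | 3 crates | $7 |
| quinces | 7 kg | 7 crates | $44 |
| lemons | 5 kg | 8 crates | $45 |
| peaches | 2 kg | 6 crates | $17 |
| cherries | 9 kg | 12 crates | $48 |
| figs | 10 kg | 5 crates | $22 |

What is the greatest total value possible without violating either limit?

Feasible sets respecting both limits:
- quinces+lemons+cherries+figs: weight 31, crate count 32, value 159
- quinces+lemons+peaches+cherries: weight 23, crate count 33, value 154
- pears+quinces+lemons+cherries: weight 29, crate count 30, value 144
Best: $159.

$159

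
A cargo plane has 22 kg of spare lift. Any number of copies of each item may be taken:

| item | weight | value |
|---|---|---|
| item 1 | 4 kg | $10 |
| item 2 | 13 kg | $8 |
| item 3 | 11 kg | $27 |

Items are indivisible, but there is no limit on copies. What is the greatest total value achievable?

Best value-per-unit is item 1 at 10/4; filling with it alone gives 5×10 = 50.
Optimal mix: 2×item 3 → weight 22, value 54.

$54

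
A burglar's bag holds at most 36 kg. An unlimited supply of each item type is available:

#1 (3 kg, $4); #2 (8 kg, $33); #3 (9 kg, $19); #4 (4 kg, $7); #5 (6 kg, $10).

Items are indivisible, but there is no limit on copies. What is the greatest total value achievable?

Best value-per-unit is #2 at 33/8; filling with it alone gives 4×33 = 132.
Optimal mix: 4×#2 + 1×#4 → weight 36, value 139.

$139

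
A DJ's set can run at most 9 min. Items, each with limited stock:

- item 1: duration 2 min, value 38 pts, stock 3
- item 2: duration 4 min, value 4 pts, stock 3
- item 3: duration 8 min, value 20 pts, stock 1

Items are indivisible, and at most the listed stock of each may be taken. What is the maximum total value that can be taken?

Top feasible selections:
- 3×item 1: duration 6, value 114
- 2×item 1 + 1×item 2: duration 8, value 80
- 2×item 1: duration 4, value 76
- 1×item 1 + 1×item 2: duration 6, value 42
Best: 114 pts.

114 pts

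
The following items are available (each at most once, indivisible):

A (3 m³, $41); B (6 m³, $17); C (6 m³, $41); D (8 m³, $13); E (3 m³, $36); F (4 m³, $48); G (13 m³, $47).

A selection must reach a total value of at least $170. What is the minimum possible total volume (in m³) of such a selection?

22

Subsets with value ≥ 170, sorted by total volume:
- A+B+C+E+F: volume 22, value 183
- A+E+F+G: volume 23, value 172
- A+C+D+E+F: volume 24, value 179
- A+C+F+G: volume 26, value 177
Minimum volume: 22 m³.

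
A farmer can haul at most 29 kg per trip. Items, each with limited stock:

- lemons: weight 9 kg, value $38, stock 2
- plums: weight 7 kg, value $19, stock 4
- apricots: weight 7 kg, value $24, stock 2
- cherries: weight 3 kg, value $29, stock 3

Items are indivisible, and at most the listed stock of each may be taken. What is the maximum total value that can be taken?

$163

Top feasible selections:
- 2×lemons + 3×cherries: weight 27, value 163
- 1×lemons + 1×apricots + 3×cherries: weight 25, value 149
Best: $163.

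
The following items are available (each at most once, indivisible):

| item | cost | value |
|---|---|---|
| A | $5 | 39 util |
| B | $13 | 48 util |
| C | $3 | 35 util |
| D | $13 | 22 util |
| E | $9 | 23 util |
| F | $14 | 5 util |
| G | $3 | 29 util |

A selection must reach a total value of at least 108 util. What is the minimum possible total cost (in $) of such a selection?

Subsets with value ≥ 108, sorted by total cost:
- B+C+G: cost 19, value 112
- A+C+E+G: cost 20, value 126
Minimum cost: 19 $.

19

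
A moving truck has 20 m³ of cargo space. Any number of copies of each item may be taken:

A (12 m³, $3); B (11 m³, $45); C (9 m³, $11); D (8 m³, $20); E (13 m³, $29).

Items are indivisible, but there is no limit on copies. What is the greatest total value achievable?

Best value-per-unit is B at 45/11; filling with it alone gives 1×45 = 45.
Optimal mix: 1×B + 1×D → volume 19, value 65.

$65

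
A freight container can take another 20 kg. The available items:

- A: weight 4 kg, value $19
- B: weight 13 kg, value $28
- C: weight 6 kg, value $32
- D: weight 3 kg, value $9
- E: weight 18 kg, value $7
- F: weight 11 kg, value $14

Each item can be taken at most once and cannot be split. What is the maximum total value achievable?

Check high-value combinations within 20 kg:
- A+C+D: weight 4+6+3=13, value 19+32+9=60
- B+C: weight 13+6=19, value 28+32=60
- A+B+D: weight 4+13+3=20, value 19+28+9=56
- C+D+F: weight 6+3+11=20, value 32+9+14=55
Best: $60.

$60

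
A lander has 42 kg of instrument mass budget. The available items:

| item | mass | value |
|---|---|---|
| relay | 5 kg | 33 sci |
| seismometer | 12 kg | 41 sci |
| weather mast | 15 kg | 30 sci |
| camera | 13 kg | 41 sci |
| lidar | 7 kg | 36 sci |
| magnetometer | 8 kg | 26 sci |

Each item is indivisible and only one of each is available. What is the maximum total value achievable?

151 sci

Check high-value combinations within 42 kg:
- relay+seismometer+camera+lidar: mass 5+12+13+7=37, value 33+41+41+36=151
- seismometer+camera+lidar+magnetometer: mass 12+13+7+8=40, value 41+41+36+26=144
- relay+seismometer+camera+magnetometer: mass 5+12+13+8=38, value 33+41+41+26=141
- relay+seismometer+weather mast+lidar: mass 5+12+15+7=39, value 33+41+30+36=140
Best: 151 sci.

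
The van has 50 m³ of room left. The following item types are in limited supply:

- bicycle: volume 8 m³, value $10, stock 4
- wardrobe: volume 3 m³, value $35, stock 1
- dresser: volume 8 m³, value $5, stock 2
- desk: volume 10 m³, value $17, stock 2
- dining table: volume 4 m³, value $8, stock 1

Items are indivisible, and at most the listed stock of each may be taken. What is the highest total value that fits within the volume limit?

Best selections within volume 50 and stock limits:
- 4×bicycle + 1×wardrobe + 1×desk + 1×dining table: volume 49, value 100
- 3×bicycle + 1×wardrobe + 2×desk: volume 47, value 99
- 2×bicycle + 1×wardrobe + 2×desk + 1×dining table: volume 43, value 97
- 3×bicycle + 1×wardrobe + 1×dresser + 1×desk + 1×dining table: volume 49, value 95
Best: $100.

$100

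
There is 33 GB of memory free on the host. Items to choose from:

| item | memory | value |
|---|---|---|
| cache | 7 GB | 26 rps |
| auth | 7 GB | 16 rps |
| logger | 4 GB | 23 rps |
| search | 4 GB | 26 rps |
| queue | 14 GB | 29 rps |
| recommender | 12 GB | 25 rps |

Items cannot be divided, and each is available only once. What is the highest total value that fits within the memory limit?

This is a 0/1 knapsack; check combinations near the capacity.
- cache+logger+search+queue: memory 7+4+4+14=29, value 26+23+26+29=104
- cache+logger+search+recommender: memory 7+4+4+12=27, value 26+23+26+25=100
- cache+auth+search+queue: memory 7+7+4+14=32, value 26+16+26+29=97
Best: 104 rps.

104 rps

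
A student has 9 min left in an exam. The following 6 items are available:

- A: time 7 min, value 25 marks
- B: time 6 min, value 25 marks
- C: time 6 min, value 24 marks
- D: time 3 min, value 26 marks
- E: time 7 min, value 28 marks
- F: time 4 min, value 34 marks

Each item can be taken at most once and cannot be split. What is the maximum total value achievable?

This is a 0/1 knapsack; check combinations near the capacity.
- D+F: time 3+4=7, value 26+34=60
- B+D: time 6+3=9, value 25+26=51
- C+D: time 6+3=9, value 24+26=50
Best: 60 marks.

60 marks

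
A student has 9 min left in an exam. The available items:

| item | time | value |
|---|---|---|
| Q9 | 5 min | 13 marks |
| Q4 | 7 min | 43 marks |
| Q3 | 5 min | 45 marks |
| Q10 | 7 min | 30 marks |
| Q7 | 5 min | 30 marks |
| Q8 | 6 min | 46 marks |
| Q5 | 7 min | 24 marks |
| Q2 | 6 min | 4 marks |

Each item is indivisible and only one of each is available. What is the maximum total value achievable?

Check high-value combinations within 9 min:
- Q8: time 6, value 46
- Q3: time 5, value 45
- Q4: time 7, value 43
- Q7: time 5, value 30
Best: 46 marks.

46 marks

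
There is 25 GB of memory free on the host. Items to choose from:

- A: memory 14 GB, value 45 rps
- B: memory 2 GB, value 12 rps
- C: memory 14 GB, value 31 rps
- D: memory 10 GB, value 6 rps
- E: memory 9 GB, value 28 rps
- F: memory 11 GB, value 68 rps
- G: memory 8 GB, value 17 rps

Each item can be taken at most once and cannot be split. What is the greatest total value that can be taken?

Check high-value combinations within 25 GB:
- A+F: memory 14+11=25, value 45+68=113
- B+E+F: memory 2+9+11=22, value 12+28+68=108
- C+F: memory 14+11=25, value 31+68=99
- B+F+G: memory 2+11+8=21, value 12+68+17=97
Best: 113 rps.

113 rps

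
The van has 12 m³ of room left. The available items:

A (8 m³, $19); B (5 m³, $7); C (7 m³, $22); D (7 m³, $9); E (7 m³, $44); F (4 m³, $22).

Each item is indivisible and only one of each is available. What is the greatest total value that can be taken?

Check high-value combinations within 12 m³:
- E+F: volume 7+4=11, value 44+22=66
- B+E: volume 5+7=12, value 7+44=51
- E: volume 7, value 44
- C+F: volume 7+4=11, value 22+22=44
- A+F: volume 8+4=12, value 19+22=41
Best: $66.

$66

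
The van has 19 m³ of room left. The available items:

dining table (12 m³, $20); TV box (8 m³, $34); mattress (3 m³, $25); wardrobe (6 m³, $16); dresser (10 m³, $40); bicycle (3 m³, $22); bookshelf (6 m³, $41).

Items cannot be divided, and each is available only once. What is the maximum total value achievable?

$106

Check high-value combinations within 19 m³:
- mattress+dresser+bookshelf: volume 3+10+6=19, value 25+40+41=106
- mattress+wardrobe+bicycle+bookshelf: volume 3+6+3+6=18, value 25+16+22+41=104
- dresser+bicycle+bookshelf: volume 10+3+6=19, value 40+22+41=103
- TV box+mattress+bookshelf: volume 8+3+6=17, value 34+25+41=100
Best: $106.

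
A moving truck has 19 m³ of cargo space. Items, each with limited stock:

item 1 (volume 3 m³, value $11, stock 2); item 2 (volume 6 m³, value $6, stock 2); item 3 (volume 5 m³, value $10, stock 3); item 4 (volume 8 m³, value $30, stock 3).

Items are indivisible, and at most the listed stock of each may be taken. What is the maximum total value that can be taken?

Top feasible selections:
- 1×item 1 + 2×item 4: volume 19, value 71
- 2×item 1 + 1×item 3 + 1×item 4: volume 19, value 62
Best: $71.

$71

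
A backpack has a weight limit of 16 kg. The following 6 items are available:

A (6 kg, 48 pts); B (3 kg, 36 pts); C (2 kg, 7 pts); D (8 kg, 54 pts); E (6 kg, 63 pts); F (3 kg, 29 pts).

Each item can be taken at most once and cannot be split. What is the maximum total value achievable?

Check high-value combinations within 16 kg:
- A+B+E: weight 6+3+6=15, value 48+36+63=147
- A+E+F: weight 6+6+3=15, value 48+63+29=140
- B+C+E+F: weight 3+2+6+3=14, value 36+7+63+29=135
Best: 147 pts.

147 pts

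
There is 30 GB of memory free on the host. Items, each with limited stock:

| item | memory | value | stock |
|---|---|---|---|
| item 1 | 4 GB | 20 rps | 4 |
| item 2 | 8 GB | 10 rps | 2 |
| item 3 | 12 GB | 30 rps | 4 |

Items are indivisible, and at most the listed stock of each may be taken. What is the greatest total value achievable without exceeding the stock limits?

110 rps

Best selections within memory 30 and stock limits:
- 4×item 1 + 1×item 3: memory 28, value 110
- 3×item 1 + 1×item 3: memory 24, value 90
Best: 110 rps.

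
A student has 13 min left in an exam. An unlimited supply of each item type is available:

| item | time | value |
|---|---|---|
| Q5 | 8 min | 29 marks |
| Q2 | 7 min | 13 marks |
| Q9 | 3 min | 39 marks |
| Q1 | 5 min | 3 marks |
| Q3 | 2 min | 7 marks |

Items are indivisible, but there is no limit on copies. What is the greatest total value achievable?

156 marks

Best value-per-unit is Q9 at 39/3, and filling with it alone uses time 4×3=12. No mix of the others beats 4×39 = 156.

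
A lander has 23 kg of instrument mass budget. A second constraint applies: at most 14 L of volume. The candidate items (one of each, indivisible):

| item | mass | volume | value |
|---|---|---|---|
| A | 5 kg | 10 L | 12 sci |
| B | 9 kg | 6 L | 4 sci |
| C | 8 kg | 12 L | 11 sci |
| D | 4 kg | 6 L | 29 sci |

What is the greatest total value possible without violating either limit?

Feasible sets respecting both limits:
- B+D: mass 13, volume 12, value 33
- D: mass 4, volume 6, value 29
- A: mass 5, volume 10, value 12
Best: 33 sci.

33 sci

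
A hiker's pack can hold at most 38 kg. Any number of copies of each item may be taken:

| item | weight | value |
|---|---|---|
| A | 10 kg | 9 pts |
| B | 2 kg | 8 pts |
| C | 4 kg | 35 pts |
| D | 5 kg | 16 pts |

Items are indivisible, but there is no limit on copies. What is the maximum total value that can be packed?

Best value-per-unit is C at 35/4; filling with it alone gives 9×35 = 315.
Optimal mix: 1×B + 9×C → weight 38, value 323.

323 pts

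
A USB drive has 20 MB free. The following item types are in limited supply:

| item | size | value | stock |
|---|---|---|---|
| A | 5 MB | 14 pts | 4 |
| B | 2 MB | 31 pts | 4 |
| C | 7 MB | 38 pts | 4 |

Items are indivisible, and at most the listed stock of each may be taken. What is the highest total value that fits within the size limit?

176 pts

Best selections within size 20 and stock limits:
- 1×A + 4×B + 1×C: size 20, value 176
- 3×B + 2×C: size 20, value 169
- 4×B + 1×C: size 15, value 162
Best: 176 pts.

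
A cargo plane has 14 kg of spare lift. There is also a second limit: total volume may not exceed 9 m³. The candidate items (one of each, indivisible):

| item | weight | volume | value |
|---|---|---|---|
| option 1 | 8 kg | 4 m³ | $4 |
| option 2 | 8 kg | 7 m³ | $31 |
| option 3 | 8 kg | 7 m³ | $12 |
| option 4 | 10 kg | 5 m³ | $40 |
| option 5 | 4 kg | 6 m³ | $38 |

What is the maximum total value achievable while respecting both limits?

$40

Feasible sets respecting both limits:
- option 4: weight 10, volume 5, value 40
- option 5: weight 4, volume 6, value 38
- option 2: weight 8, volume 7, value 31
- option 3: weight 8, volume 7, value 12
Best: $40.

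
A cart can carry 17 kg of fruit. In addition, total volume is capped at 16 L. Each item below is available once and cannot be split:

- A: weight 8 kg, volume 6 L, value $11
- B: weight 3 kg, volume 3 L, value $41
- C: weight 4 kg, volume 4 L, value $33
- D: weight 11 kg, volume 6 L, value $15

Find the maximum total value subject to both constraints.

Feasible sets respecting both limits:
- A+B+C: weight 15, volume 13, value 85
- B+C: weight 7, volume 7, value 74
- B+D: weight 14, volume 9, value 56
Best: $85.

$85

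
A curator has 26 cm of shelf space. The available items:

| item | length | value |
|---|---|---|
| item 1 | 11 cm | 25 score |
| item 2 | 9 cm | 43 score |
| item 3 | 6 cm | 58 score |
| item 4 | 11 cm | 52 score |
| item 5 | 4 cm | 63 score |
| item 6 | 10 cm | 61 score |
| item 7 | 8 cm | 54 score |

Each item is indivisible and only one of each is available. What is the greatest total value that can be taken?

This is a 0/1 knapsack; check combinations near the capacity.
- item 3+item 5+item 6: length 6+4+10=20, value 58+63+61=182
- item 5+item 6+item 7: length 4+10+8=22, value 63+61+54=178
- item 4+item 5+item 6: length 11+4+10=25, value 52+63+61=176
Best: 182 score.

182 score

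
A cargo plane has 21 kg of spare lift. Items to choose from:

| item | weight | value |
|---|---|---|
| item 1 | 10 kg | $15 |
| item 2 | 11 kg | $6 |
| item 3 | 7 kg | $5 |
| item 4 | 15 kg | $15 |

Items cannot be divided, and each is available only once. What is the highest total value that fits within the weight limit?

This is a 0/1 knapsack; check combinations near the capacity.
- item 1+item 2: weight 10+11=21, value 15+6=21
- item 1+item 3: weight 10+7=17, value 15+5=20
- item 1: weight 10, value 15
- item 4: weight 15, value 15
Best: $21.

$21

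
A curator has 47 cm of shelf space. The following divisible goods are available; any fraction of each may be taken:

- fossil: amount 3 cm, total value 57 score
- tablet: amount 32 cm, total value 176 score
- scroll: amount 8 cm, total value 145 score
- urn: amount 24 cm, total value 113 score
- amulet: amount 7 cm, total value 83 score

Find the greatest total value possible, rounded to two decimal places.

444.50

Take in order of value per unit:
- fossil (57/3 per unit): all 3 → value 57, running total 57.00
- scroll (145/8 per unit): all 8 → value 145, running total 202.00
- amulet (83/7 per unit): all 7 → value 83, running total 285.00
- tablet (176/32 per unit): 29 of 32 → value 29×176/32 = 159.5000, running total 444.50
Total 444.50.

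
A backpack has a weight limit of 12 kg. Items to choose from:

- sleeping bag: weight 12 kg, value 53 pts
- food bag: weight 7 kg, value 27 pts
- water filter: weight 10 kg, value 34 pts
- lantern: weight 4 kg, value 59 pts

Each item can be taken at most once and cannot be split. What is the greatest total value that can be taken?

Check high-value combinations within 12 kg:
- food bag+lantern: weight 7+4=11, value 27+59=86
- lantern: weight 4, value 59
- sleeping bag: weight 12, value 53
Best: 86 pts.

86 pts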